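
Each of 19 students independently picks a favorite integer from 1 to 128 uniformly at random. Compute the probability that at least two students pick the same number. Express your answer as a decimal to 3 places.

0.755

It's easier to compute the probability that all 19 are distinct.
P(all distinct) = 128/128 · 127/128 · ··· · 110/128 ≈ 0.245.
So the probability of at least one match is 1 − 0.245 = 0.755.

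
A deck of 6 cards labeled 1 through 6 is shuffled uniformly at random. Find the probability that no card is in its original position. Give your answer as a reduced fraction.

This is the derangement probability: permutations of 6 with no fixed point.
D(6) = 6! · (1 − 1/1! + 1/2! − ··· + (−1)^6/6!) = 265.
P = 265/720 = 53/144.

53/144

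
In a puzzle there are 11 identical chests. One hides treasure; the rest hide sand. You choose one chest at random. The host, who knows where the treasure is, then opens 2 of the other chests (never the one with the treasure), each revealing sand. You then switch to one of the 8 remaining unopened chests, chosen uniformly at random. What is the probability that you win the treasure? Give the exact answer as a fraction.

5/44

Your original chest holds the treasure with probability 1/11, so the other 10 collectively hold it with probability 10/11.
The host can always find 2 empty chests to open, so the reveals don't change that 10/11; it is now spread over the 8 remaining unopened chests.
P(win by switching) = (10/11) · (1/8) = 5/44.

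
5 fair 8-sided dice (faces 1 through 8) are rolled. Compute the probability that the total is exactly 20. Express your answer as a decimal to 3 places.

There are 8^5 = 32768 equally likely outcomes.
The number of ordered 5-tuples from {1,…,8} summing to 20 is 2226.
P(sum = 20) = 2226/32768 = 1113/16384 ≈ 0.068.

0.068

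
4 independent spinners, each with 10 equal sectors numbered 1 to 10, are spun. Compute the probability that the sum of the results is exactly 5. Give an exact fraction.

There are 10^4 = 10000 equally likely outcomes.
The number of ordered 4-tuples from {1,…,10} summing to 5 is 4.
P(sum = 5) = 4/10000 = 1/2500.

1/2500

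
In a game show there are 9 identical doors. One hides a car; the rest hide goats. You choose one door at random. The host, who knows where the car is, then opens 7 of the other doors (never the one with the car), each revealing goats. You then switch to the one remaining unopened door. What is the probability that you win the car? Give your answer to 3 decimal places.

Your original door holds the car with probability 1/9, so the other 8 collectively hold it with probability 8/9.
The host can always find 7 empty doors to open, so the reveals don't change that 8/9; it is now spread over the 1 remaining unopened door.
P(win by switching) = (8/9) · (1/1) = 8/9 ≈ 0.889.

0.889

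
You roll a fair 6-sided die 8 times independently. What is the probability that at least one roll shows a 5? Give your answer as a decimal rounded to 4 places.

0.7674

P(no roll shows a 5) = (5/6)^8 ≈ 0.2326.
P(at least one) = 1 − 0.2326 = 0.7674.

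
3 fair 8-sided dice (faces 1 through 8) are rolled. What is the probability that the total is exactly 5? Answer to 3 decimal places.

There are 8^3 = 512 equally likely outcomes.
The number of ordered 3-tuples from {1,…,8} summing to 5 is 6.
P(sum = 5) = 6/512 = 3/256 ≈ 0.012.

0.012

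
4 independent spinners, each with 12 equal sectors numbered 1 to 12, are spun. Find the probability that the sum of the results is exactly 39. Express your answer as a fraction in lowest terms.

55/5184

There are 12^4 = 20736 equally likely outcomes.
The number of ordered 4-tuples from {1,…,12} summing to 39 is 220.
P(sum = 39) = 220/20736 = 55/5184.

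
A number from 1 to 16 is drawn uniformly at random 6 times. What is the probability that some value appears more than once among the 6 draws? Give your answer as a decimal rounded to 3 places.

0.656

P(all 6 different) = 16/16 · 15/16 · ··· · 11/16 ≈ 0.344.
P(at least two equal) = 1 − 0.344 = 0.656.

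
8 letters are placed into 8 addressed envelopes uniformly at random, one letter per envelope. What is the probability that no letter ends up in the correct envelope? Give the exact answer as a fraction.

This is the derangement probability: permutations of 8 with no fixed point.
D(8) = 8! · (1 − 1/1! + 1/2! − ··· + (−1)^8/8!) = 14833.
P = 14833/40320 = 2119/5760.

2119/5760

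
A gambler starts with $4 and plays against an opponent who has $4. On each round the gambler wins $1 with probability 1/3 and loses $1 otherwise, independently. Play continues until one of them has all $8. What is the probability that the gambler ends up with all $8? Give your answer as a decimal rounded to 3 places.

Let r = q/p = (2/3)/(1/3) = 2. The recurrence P(i) = p·P(i+1) + q·P(i−1) with P(0)=0, P(8)=1 gives P(i) = (1 − r^i)/(1 − r^8).
P(4) = (1 − (2)^4) / (1 − (2)^8) = 1/17 ≈ 0.059.

0.059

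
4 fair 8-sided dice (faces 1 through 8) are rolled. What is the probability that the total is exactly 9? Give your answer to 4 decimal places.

0.0137

There are 8^4 = 4096 equally likely outcomes.
The number of ordered 4-tuples from {1,…,8} summing to 9 is 56.
P(sum = 9) = 56/4096 = 7/512 ≈ 0.0137.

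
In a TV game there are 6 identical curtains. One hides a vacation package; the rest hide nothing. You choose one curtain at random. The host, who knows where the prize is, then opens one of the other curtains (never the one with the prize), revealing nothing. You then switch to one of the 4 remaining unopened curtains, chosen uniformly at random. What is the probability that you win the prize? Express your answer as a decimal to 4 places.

Your original curtain holds the prize with probability 1/6, so the other 5 collectively hold it with probability 5/6.
The host can always find an empty curtain to open, so this doesn't change that 5/6; it is now spread over the 4 remaining unopened curtains.
P(win by switching) = (5/6) · (1/4) = 5/24 ≈ 0.2083.

0.2083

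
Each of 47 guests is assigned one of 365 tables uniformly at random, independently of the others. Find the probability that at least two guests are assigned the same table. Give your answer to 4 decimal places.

It's easier to compute the probability that all 47 are distinct.
P(all distinct) = 365/365 · 364/365 · ··· · 319/365 ≈ 0.0452.
So the probability of at least one match is 1 − 0.0452 = 0.9548.

0.9548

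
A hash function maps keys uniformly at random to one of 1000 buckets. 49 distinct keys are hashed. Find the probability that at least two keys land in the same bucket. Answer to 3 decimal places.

It's easier to compute the probability that all 49 are distinct.
P(all distinct) = 1000/1000 · 999/1000 · ··· · 952/1000 ≈ 0.303.
So the probability of at least one match is 1 − 0.303 = 0.697.

0.697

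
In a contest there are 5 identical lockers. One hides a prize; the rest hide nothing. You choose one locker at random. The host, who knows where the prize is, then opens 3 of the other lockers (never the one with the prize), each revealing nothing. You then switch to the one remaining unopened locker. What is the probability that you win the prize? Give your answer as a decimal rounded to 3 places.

Your original locker holds the prize with probability 1/5, so the other 4 collectively hold it with probability 4/5.
The host can always find 3 empty lockers to open, so the reveals don't change that 4/5; it is now spread over the 1 remaining unopened locker.
P(win by switching) = (4/5) · (1/1) = 4/5 ≈ 0.800.

0.800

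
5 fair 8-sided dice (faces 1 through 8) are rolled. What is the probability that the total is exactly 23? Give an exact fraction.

There are 8^5 = 32768 equally likely outcomes.
The number of ordered 5-tuples from {1,…,8} summing to 23 is 2460.
P(sum = 23) = 2460/32768 = 615/8192.

615/8192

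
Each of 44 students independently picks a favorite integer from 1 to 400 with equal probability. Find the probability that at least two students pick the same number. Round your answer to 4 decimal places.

It's easier to compute the probability that all 44 are distinct.
P(all distinct) = 400/400 · 399/400 · ··· · 357/400 ≈ 0.0858.
So the probability of at least one match is 1 − 0.0858 = 0.9142.

0.9142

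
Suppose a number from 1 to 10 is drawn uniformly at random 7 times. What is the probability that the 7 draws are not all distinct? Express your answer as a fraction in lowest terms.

P(all 7 different) = 10/10 · 9/10 · ··· · 4/10 = 189/3125.
P(at least two equal) = 1 − 189/3125 = 2936/3125.

2936/3125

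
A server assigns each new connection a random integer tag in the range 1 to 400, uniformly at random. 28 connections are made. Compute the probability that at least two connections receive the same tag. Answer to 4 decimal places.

0.6199

It's easier to compute the probability that all 28 are distinct.
P(all distinct) = 400/400 · 399/400 · ··· · 373/400 ≈ 0.3801.
So the probability of at least one match is 1 − 0.3801 = 0.6199.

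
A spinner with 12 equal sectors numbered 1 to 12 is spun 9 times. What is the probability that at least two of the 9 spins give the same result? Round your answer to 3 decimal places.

0.985

P(all 9 different) = 12/12 · 11/12 · ··· · 4/12 ≈ 0.015.
P(at least two equal) = 1 − 0.015 = 0.985.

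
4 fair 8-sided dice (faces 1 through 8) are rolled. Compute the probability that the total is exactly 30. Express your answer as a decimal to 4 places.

0.0024

There are 8^4 = 4096 equally likely outcomes.
The number of ordered 4-tuples from {1,…,8} summing to 30 is 10.
P(sum = 30) = 10/4096 = 5/2048 ≈ 0.0024.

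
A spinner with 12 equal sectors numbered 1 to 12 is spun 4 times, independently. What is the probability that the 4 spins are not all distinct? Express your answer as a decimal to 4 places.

0.4271

P(all 4 different) = 12/12 · 11/12 · ··· · 9/12 ≈ 0.5729.
P(at least two equal) = 1 − 0.5729 = 0.4271.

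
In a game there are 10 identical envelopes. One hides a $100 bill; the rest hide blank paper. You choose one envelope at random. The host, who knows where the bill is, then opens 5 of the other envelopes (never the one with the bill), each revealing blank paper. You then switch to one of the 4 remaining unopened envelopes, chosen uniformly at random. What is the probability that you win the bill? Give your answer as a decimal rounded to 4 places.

Your original envelope holds the bill with probability 1/10, so the other 9 collectively hold it with probability 9/10.
The host can always find 5 empty envelopes to open, so the reveals don't change that 9/10; it is now spread over the 4 remaining unopened envelopes.
P(win by switching) = (9/10) · (1/4) = 9/40 ≈ 0.2250.

0.2250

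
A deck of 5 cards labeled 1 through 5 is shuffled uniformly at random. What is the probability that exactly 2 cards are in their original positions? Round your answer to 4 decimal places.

0.1667

Choose which 2 of the 5 are fixed: C(5,2) = 10 ways.
The remaining 3 must have no fixed point: D(3) = 2.
P = 10·2/120 = 1/6 ≈ 0.1667.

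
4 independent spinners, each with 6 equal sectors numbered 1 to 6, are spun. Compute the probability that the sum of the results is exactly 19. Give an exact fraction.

There are 6^4 = 1296 equally likely outcomes.
The number of ordered 4-tuples from {1,…,6} summing to 19 is 56.
P(sum = 19) = 56/1296 = 7/162.

7/162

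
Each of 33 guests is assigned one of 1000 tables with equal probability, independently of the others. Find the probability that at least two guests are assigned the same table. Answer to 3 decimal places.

It's easier to compute the probability that all 33 are distinct.
P(all distinct) = 1000/1000 · 999/1000 · ··· · 968/1000 ≈ 0.586.
So the probability of at least one match is 1 − 0.586 = 0.414.

0.414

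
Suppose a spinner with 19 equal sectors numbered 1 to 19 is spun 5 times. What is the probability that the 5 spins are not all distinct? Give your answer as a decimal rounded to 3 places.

P(all 5 different) = 19/19 · 18/19 · ··· · 15/19 ≈ 0.564.
P(at least two equal) = 1 − 0.564 = 0.436.

0.436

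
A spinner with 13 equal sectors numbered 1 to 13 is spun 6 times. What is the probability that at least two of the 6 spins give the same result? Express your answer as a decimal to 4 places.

0.7440

P(all 6 different) = 13/13 · 12/13 · ··· · 8/13 ≈ 0.2560.
P(at least two equal) = 1 − 0.2560 = 0.7440.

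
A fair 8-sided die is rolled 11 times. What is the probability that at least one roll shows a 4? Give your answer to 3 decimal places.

P(no roll shows a 4) = (7/8)^11 ≈ 0.230.
P(at least one) = 1 − 0.230 = 0.770.

0.770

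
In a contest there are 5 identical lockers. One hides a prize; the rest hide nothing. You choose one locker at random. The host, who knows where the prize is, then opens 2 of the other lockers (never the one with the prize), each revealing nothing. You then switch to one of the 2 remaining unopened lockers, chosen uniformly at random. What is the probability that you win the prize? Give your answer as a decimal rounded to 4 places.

Your original locker holds the prize with probability 1/5, so the other 4 collectively hold it with probability 4/5.
The host can always find 2 empty lockers to open, so the reveals don't change that 4/5; it is now spread over the 2 remaining unopened lockers.
P(win by switching) = (4/5) · (1/2) = 2/5 ≈ 0.4000.

0.4000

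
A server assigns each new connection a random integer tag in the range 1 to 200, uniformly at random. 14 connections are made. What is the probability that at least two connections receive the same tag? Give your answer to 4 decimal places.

It's easier to compute the probability that all 14 are distinct.
P(all distinct) = 200/200 · 199/200 · ··· · 187/200 ≈ 0.6278.
So the probability of at least one match is 1 − 0.6278 = 0.3722.

0.3722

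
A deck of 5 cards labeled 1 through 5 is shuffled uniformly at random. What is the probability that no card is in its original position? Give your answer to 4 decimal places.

0.3667

This is the derangement probability: permutations of 5 with no fixed point.
D(5) = 5! · (1 − 1/1! + 1/2! − ··· + (−1)^5/5!) = 44.
P = 44/120 = 11/30 ≈ 0.3667.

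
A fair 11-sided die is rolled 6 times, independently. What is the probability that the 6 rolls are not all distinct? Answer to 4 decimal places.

P(all 6 different) = 11/11 · 10/11 · ··· · 6/11 ≈ 0.1878.
P(at least two equal) = 1 − 0.1878 = 0.8122.

0.8122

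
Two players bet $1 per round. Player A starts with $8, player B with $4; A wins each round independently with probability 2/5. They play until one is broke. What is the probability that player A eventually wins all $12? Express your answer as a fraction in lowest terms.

1552/8113

Let r = q/p = (3/5)/(2/5) = 3/2. The recurrence P(i) = p·P(i+1) + q·P(i−1) with P(0)=0, P(12)=1 gives P(i) = (1 − r^i)/(1 − r^12).
P(8) = (1 − (3/2)^8) / (1 − (3/2)^12) = 1552/8113.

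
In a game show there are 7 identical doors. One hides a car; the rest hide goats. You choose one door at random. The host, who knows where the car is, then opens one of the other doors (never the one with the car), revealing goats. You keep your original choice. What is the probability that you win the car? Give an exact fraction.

The host can always open an empty door regardless of your choice, so this gives no information about your original door.
P(win by staying) = 1/7.

1/7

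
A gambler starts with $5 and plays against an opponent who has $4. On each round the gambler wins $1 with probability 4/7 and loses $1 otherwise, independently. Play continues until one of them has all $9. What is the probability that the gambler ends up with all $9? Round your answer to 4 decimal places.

0.8246

Let r = q/p = (3/7)/(4/7) = 3/4. The recurrence P(i) = p·P(i+1) + q·P(i−1) with P(0)=0, P(9)=1 gives P(i) = (1 − r^i)/(1 − r^9).
P(5) = (1 − (3/4)^5) / (1 − (3/4)^9) = 199936/242461 ≈ 0.8246.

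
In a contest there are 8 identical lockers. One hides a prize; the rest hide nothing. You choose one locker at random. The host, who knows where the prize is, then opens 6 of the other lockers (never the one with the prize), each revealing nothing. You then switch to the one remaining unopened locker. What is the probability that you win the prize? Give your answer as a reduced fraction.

Your original locker holds the prize with probability 1/8, so the other 7 collectively hold it with probability 7/8.
The host can always find 6 empty lockers to open, so the reveals don't change that 7/8; it is now spread over the 1 remaining unopened locker.
P(win by switching) = (7/8) · (1/1) = 7/8.

7/8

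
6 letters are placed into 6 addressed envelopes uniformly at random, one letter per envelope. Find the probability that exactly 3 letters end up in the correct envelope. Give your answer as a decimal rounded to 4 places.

0.0556

Choose which 3 of the 6 are fixed: C(6,3) = 20 ways.
The remaining 3 must have no fixed point: D(3) = 2.
P = 20·2/720 = 1/18 ≈ 0.0556.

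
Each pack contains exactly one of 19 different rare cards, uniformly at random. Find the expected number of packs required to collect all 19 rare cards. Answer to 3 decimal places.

After i distinct types are collected, each trial gives a new one with probability (19−i)/19, so the expected wait for the next new type is 19/(19−i).
E = 19/19 + 19/18 + 19/17 + 19/16 + 19/15 + 19/14 + 19/13 + 19/12 + 19/11 + 19/10 + 19/9 + 19/8 + 19/7 + 19/6 + 19/5 + 19/4 + 19/3 + 19/2 + 19/1 = 275295799/4084080 ≈ 67.407.

67.407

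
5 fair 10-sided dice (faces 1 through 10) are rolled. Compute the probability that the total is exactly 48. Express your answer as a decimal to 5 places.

0.00015

There are 10^5 = 100000 equally likely outcomes.
The number of ordered 5-tuples from {1,…,10} summing to 48 is 15.
P(sum = 48) = 15/100000 = 3/20000 ≈ 0.00015.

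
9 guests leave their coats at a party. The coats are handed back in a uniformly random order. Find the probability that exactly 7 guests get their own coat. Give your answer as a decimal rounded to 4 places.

0.0001

Choose which 7 of the 9 are fixed: C(9,7) = 36 ways.
The remaining 2 must have no fixed point: D(2) = 1.
P = 36·1/362880 = 1/10080 ≈ 0.0001.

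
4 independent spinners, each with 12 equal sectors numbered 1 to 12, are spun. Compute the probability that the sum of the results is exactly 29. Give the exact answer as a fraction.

There are 12^4 = 20736 equally likely outcomes.
The number of ordered 4-tuples from {1,…,12} summing to 29 is 1060.
P(sum = 29) = 1060/20736 = 265/5184.

265/5184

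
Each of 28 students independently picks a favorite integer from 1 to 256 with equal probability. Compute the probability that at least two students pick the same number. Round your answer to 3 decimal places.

It's easier to compute the probability that all 28 are distinct.
P(all distinct) = 256/256 · 255/256 · ··· · 229/256 ≈ 0.216.
So the probability of at least one match is 1 − 0.216 = 0.784.

0.784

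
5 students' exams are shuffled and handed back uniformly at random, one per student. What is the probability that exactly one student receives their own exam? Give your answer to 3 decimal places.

0.375

Choose which one is fixed: C(5,1) = 5 ways.
The remaining 4 must have no fixed point: D(4) = 9.
P = 5·9/120 = 3/8 ≈ 0.375.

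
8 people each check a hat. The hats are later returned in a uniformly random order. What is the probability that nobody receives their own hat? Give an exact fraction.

2119/5760

This is the derangement probability: permutations of 8 with no fixed point.
D(8) = 8! · (1 − 1/1! + 1/2! − ··· + (−1)^8/8!) = 14833.
P = 14833/40320 = 2119/5760.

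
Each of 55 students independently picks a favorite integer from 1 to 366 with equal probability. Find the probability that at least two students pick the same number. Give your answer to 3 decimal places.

It's easier to compute the probability that all 55 are distinct.
P(all distinct) = 366/366 · 365/366 · ··· · 312/366 ≈ 0.014.
So the probability of at least one match is 1 − 0.014 = 0.986.

0.986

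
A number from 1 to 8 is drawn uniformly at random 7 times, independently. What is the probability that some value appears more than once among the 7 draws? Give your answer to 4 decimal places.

0.9808

P(all 7 different) = 8/8 · 7/8 · ··· · 2/8 ≈ 0.0192.
P(at least two equal) = 1 − 0.0192 = 0.9808.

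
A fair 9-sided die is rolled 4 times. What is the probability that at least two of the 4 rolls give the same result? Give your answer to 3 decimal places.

P(all 4 different) = 9/9 · 8/9 · ··· · 6/9 ≈ 0.461.
P(at least two equal) = 1 − 0.461 = 0.539.

0.539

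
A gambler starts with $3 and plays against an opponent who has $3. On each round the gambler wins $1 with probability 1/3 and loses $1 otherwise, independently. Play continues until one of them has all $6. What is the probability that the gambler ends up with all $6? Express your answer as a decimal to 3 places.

Let r = q/p = (2/3)/(1/3) = 2. The recurrence P(i) = p·P(i+1) + q·P(i−1) with P(0)=0, P(6)=1 gives P(i) = (1 − r^i)/(1 − r^6).
P(3) = (1 − (2)^3) / (1 − (2)^6) = 1/9 ≈ 0.111.

0.111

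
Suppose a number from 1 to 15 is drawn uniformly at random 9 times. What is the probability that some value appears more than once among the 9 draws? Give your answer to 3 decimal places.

P(all 9 different) = 15/15 · 14/15 · ··· · 7/15 ≈ 0.047.
P(at least two equal) = 1 − 0.047 = 0.953.

0.953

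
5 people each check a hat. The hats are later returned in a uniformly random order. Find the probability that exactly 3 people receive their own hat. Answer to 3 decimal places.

0.083

Choose which 3 of the 5 are fixed: C(5,3) = 10 ways.
The remaining 2 must have no fixed point: D(2) = 1.
P = 10·1/120 = 1/12 ≈ 0.083.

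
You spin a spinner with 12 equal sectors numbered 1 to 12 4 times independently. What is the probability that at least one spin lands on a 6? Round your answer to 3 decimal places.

0.294

P(no spin lands on a 6) = (11/12)^4 ≈ 0.706.
P(at least one) = 1 − 0.706 = 0.294.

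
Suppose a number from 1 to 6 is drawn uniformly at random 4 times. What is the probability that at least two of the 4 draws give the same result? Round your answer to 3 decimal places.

0.722

P(all 4 different) = 6/6 · 5/6 · ··· · 3/6 ≈ 0.278.
P(at least two equal) = 1 − 0.278 = 0.722.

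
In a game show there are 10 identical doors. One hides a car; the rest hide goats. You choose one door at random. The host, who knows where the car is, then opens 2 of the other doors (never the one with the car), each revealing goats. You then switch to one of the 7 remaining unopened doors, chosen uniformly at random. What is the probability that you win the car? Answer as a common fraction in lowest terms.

9/70

Your original door holds the car with probability 1/10, so the other 9 collectively hold it with probability 9/10.
The host can always find 2 empty doors to open, so the reveals don't change that 9/10; it is now spread over the 7 remaining unopened doors.
P(win by switching) = (9/10) · (1/7) = 9/70.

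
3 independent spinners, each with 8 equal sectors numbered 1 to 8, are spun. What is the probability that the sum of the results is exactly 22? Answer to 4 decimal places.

0.0117

There are 8^3 = 512 equally likely outcomes.
The number of ordered 3-tuples from {1,…,8} summing to 22 is 6.
P(sum = 22) = 6/512 = 3/256 ≈ 0.0117.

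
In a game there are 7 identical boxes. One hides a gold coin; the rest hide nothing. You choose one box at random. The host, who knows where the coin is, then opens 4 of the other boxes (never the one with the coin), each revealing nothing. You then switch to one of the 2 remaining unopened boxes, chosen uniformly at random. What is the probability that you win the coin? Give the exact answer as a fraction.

Your original box holds the coin with probability 1/7, so the other 6 collectively hold it with probability 6/7.
The host can always find 4 empty boxes to open, so the reveals don't change that 6/7; it is now spread over the 2 remaining unopened boxes.
P(win by switching) = (6/7) · (1/2) = 3/7.

3/7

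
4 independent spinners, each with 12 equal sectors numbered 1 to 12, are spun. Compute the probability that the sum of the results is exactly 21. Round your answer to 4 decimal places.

0.0442

There are 12^4 = 20736 equally likely outcomes.
The number of ordered 4-tuples from {1,…,12} summing to 21 is 916.
P(sum = 21) = 916/20736 = 229/5184 ≈ 0.0442.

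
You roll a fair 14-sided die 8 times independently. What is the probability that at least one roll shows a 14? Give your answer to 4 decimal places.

P(no roll shows a 14) = (13/14)^8 ≈ 0.5527.
P(at least one) = 1 − 0.5527 = 0.4473.

0.4473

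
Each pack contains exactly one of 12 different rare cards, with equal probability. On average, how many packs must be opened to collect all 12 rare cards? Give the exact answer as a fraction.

86021/2310

After i distinct types are collected, each trial gives a new one with probability (12−i)/12, so the expected wait for the next new type is 12/(12−i).
E = 12/12 + 12/11 + 12/10 + 12/9 + 12/8 + 12/7 + 12/6 + 12/5 + 12/4 + 12/3 + 12/2 + 12/1 = 86021/2310.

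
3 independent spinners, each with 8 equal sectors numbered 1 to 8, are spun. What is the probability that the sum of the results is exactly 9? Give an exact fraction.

There are 8^3 = 512 equally likely outcomes.
The number of ordered 3-tuples from {1,…,8} summing to 9 is 28.
P(sum = 9) = 28/512 = 7/128.

7/128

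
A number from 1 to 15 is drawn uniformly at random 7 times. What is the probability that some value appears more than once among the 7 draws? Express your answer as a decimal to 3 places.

0.810

P(all 7 different) = 15/15 · 14/15 · ··· · 9/15 ≈ 0.190.
P(at least two equal) = 1 − 0.190 = 0.810.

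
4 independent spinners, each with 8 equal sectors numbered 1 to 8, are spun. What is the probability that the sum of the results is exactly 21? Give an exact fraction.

71/1024

There are 8^4 = 4096 equally likely outcomes.
The number of ordered 4-tuples from {1,…,8} summing to 21 is 284.
P(sum = 21) = 284/4096 = 71/1024.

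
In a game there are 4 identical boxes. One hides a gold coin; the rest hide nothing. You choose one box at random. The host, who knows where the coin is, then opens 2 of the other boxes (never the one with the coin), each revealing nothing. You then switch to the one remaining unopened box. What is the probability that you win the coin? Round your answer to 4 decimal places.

Your original box holds the coin with probability 1/4, so the other 3 collectively hold it with probability 3/4.
The host can always find 2 empty boxes to open, so the reveals don't change that 3/4; it is now spread over the 1 remaining unopened box.
P(win by switching) = (3/4) · (1/1) = 3/4 ≈ 0.7500.

0.7500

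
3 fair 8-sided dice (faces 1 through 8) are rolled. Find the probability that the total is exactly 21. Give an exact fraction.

5/256

There are 8^3 = 512 equally likely outcomes.
The number of ordered 3-tuples from {1,…,8} summing to 21 is 10.
P(sum = 21) = 10/512 = 5/256.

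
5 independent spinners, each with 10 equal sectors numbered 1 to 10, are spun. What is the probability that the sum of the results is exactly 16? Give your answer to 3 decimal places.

0.013

There are 10^5 = 100000 equally likely outcomes.
The number of ordered 5-tuples from {1,…,10} summing to 16 is 1340.
P(sum = 16) = 1340/100000 = 67/5000 ≈ 0.013.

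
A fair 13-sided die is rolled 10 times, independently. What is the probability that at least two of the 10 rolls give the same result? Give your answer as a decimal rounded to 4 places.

P(all 10 different) = 13/13 · 12/13 · ··· · 4/13 ≈ 0.0075.
P(at least two equal) = 1 − 0.0075 = 0.9925.

0.9925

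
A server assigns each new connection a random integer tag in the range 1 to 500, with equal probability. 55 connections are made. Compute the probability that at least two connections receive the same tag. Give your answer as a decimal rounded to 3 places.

0.954

It's easier to compute the probability that all 55 are distinct.
P(all distinct) = 500/500 · 499/500 · ··· · 446/500 ≈ 0.046.
So the probability of at least one match is 1 − 0.046 = 0.954.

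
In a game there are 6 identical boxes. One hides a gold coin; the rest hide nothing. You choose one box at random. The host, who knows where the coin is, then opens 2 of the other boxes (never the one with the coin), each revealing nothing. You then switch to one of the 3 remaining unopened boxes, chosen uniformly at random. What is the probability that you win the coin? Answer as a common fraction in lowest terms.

5/18

Your original box holds the coin with probability 1/6, so the other 5 collectively hold it with probability 5/6.
The host can always find 2 empty boxes to open, so the reveals don't change that 5/6; it is now spread over the 3 remaining unopened boxes.
P(win by switching) = (5/6) · (1/3) = 5/18.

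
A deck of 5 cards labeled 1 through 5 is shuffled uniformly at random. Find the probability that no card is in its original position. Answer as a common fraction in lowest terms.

11/30

This is the derangement probability: permutations of 5 with no fixed point.
D(5) = 5! · (1 − 1/1! + 1/2! − ··· + (−1)^5/5!) = 44.
P = 44/120 = 11/30.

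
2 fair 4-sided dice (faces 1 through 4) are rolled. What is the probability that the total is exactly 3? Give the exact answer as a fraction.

There are 4^2 = 16 equally likely outcomes.
The number of ordered 2-tuples from {1,…,4} summing to 3 is 2.
P(sum = 3) = 2/16 = 1/8.

1/8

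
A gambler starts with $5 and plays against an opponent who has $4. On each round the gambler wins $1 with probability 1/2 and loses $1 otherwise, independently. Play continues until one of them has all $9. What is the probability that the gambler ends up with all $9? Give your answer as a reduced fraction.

With a fair step, P(i) = ½P(i−1) + ½P(i+1) with P(0)=0, P(9)=1 has the linear solution P(i) = i/9.
P(5) = 5/9.

5/9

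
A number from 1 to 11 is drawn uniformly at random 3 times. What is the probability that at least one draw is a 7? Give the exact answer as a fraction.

331/1331

P(no draw is a 7) = (10/11)^3 = 1000/1331.
P(at least one) = 1 − 1000/1331 = 331/1331.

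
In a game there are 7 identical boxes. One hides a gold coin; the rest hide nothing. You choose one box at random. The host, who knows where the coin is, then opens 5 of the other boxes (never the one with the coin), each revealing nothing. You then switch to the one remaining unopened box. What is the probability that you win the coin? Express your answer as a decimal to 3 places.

Your original box holds the coin with probability 1/7, so the other 6 collectively hold it with probability 6/7.
The host can always find 5 empty boxes to open, so the reveals don't change that 6/7; it is now spread over the 1 remaining unopened box.
P(win by switching) = (6/7) · (1/1) = 6/7 ≈ 0.857.

0.857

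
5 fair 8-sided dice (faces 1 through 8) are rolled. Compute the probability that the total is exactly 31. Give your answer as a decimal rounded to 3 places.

There are 8^5 = 32768 equally likely outcomes.
The number of ordered 5-tuples from {1,…,8} summing to 31 is 690.
P(sum = 31) = 690/32768 = 345/16384 ≈ 0.021.

0.021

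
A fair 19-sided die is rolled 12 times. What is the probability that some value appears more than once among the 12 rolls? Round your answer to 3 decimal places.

0.989

P(all 12 different) = 19/19 · 18/19 · ··· · 8/19 ≈ 0.011.
P(at least two equal) = 1 − 0.011 = 0.989.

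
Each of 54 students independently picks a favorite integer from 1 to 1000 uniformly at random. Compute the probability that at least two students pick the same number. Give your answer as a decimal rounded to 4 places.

0.7671

It's easier to compute the probability that all 54 are distinct.
P(all distinct) = 1000/1000 · 999/1000 · ··· · 947/1000 ≈ 0.2329.
So the probability of at least one match is 1 − 0.2329 = 0.7671.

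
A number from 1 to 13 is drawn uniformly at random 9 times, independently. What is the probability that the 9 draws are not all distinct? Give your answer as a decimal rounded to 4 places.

0.9755

P(all 9 different) = 13/13 · 12/13 · ··· · 5/13 ≈ 0.0245.
P(at least two equal) = 1 − 0.0245 = 0.9755.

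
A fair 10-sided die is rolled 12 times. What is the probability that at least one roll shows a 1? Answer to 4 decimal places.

0.7176

P(no roll shows a 1) = (9/10)^12 ≈ 0.2824.
P(at least one) = 1 − 0.2824 = 0.7176.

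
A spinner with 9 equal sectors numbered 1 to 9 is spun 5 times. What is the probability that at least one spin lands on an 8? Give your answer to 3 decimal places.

P(no spin lands on an 8) = (8/9)^5 ≈ 0.555.
P(at least one) = 1 − 0.555 = 0.445.

0.445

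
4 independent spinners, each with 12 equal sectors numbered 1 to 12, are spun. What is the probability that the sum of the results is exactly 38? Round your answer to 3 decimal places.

There are 12^4 = 20736 equally likely outcomes.
The number of ordered 4-tuples from {1,…,12} summing to 38 is 286.
P(sum = 38) = 286/20736 = 143/10368 ≈ 0.014.

0.014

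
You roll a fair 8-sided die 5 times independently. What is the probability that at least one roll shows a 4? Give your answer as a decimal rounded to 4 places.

0.4871

P(no roll shows a 4) = (7/8)^5 ≈ 0.5129.
P(at least one) = 1 − 0.5129 = 0.4871.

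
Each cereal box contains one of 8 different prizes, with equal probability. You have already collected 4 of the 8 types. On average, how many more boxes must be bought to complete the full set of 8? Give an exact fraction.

Starting from 4 distinct types, each trial gives a new one with probability (8−i)/8 when i types are held, so the wait for the next new type is 8/(8−i).
E = 8/4 + 8/3 + 8/2 + 8/1 = 50/3.

50/3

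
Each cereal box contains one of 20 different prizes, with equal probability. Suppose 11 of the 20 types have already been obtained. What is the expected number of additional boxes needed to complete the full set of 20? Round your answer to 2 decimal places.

56.58

Starting from 11 distinct types, each trial gives a new one with probability (20−i)/20 when i types are held, so the wait for the next new type is 20/(20−i).
E = 20/9 + 20/8 + 20/7 + 20/6 + 20/5 + 20/4 + 20/3 + 20/2 + 20/1 = 7129/126 ≈ 56.58.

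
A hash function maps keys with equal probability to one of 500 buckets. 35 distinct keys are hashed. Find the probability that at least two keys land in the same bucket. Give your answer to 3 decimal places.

It's easier to compute the probability that all 35 are distinct.
P(all distinct) = 500/500 · 499/500 · ··· · 466/500 ≈ 0.296.
So the probability of at least one match is 1 − 0.296 = 0.704.

0.704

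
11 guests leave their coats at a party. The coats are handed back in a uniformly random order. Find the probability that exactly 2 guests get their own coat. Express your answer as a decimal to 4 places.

Choose which 2 of the 11 are fixed: C(11,2) = 55 ways.
The remaining 9 must have no fixed point: D(9) = 133496.
P = 55·133496/39916800 = 16687/90720 ≈ 0.1839.

0.1839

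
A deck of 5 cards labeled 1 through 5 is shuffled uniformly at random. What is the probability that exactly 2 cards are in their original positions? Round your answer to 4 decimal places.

Choose which 2 of the 5 are fixed: C(5,2) = 10 ways.
The remaining 3 must have no fixed point: D(3) = 2.
P = 10·2/120 = 1/6 ≈ 0.1667.

0.1667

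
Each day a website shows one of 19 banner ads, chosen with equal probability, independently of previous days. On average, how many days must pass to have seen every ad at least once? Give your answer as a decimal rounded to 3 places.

67.407

After i distinct types are collected, each trial gives a new one with probability (19−i)/19, so the expected wait for the next new type is 19/(19−i).
E = 19/19 + 19/18 + 19/17 + 19/16 + 19/15 + 19/14 + 19/13 + 19/12 + 19/11 + 19/10 + 19/9 + 19/8 + 19/7 + 19/6 + 19/5 + 19/4 + 19/3 + 19/2 + 19/1 = 275295799/4084080 ≈ 67.407.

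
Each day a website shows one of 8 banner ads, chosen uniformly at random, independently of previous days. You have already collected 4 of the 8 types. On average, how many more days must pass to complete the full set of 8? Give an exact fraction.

50/3

Starting from 4 distinct types, each trial gives a new one with probability (8−i)/8 when i types are held, so the wait for the next new type is 8/(8−i).
E = 8/4 + 8/3 + 8/2 + 8/1 = 50/3.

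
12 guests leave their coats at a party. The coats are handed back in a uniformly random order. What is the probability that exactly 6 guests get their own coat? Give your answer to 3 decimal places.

0.001

Choose which 6 of the 12 are fixed: C(12,6) = 924 ways.
The remaining 6 must have no fixed point: D(6) = 265.
P = 924·265/479001600 = 53/103680 ≈ 0.001.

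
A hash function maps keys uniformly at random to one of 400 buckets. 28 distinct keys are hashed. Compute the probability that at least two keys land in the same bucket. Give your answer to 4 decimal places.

0.6199

It's easier to compute the probability that all 28 are distinct.
P(all distinct) = 400/400 · 399/400 · ··· · 373/400 ≈ 0.3801.
So the probability of at least one match is 1 − 0.3801 = 0.6199.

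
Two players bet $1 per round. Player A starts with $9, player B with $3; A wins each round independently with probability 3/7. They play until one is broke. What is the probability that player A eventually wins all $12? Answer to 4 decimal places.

0.4030

Let r = q/p = (4/7)/(3/7) = 4/3. The recurrence P(i) = p·P(i+1) + q·P(i−1) with P(0)=0, P(12)=1 gives P(i) = (1 − r^i)/(1 − r^12).
P(9) = (1 − (4/3)^9) / (1 − (4/3)^12) = 176931/439075 ≈ 0.4030.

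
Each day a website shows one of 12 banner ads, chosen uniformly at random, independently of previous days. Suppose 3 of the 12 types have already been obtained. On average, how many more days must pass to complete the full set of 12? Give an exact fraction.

7129/210

Starting from 3 distinct types, each trial gives a new one with probability (12−i)/12 when i types are held, so the wait for the next new type is 12/(12−i).
E = 12/9 + 12/8 + 12/7 + 12/6 + 12/5 + 12/4 + 12/3 + 12/2 + 12/1 = 7129/210.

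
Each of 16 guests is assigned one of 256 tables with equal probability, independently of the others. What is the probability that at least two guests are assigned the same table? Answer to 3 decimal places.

0.380

It's easier to compute the probability that all 16 are distinct.
P(all distinct) = 256/256 · 255/256 · ··· · 241/256 ≈ 0.620.
So the probability of at least one match is 1 − 0.620 = 0.380.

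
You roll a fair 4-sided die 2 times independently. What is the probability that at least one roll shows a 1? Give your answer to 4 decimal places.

P(no roll shows a 1) = (3/4)^2 ≈ 0.5625.
P(at least one) = 1 − 0.5625 = 0.4375.

0.4375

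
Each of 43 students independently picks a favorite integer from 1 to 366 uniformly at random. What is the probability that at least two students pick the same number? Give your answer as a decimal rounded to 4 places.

It's easier to compute the probability that all 43 are distinct.
P(all distinct) = 366/366 · 365/366 · ··· · 324/366 ≈ 0.0766.
So the probability of at least one match is 1 − 0.0766 = 0.9234.

0.9234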